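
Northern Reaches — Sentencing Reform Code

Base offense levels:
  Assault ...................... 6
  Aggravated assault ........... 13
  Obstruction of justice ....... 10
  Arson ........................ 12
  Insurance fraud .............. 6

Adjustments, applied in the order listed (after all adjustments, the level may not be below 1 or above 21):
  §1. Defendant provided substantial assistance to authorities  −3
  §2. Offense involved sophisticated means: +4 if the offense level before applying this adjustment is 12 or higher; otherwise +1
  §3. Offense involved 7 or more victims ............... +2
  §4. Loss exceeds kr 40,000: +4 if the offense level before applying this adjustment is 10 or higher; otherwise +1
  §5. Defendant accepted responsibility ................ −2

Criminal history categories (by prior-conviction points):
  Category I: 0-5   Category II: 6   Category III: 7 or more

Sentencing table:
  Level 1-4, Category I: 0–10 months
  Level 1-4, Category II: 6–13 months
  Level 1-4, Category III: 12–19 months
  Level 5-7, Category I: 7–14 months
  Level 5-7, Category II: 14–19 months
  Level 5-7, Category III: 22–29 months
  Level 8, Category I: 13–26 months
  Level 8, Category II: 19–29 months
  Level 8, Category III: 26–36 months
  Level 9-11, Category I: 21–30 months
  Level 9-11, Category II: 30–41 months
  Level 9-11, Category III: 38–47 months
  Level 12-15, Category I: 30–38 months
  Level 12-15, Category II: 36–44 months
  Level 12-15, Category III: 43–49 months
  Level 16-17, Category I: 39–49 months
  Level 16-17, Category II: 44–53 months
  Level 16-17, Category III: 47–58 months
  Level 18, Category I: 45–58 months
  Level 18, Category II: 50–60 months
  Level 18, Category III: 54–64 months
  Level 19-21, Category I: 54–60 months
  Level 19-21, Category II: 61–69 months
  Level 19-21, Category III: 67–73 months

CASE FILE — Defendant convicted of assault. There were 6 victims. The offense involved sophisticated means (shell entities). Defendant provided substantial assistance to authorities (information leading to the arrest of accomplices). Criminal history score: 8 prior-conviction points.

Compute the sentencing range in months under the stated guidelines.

Base offense level for assault: 6.
§1 applies: 6 − 3 = 3.
§2 applies (level before this adjustment is 3 < 12, so +1): 3 + 1 = 4.
§3 does not apply.
Final offense level: 4.
Criminal history: 8 prior points → Category III (7+).
Level 4 falls in the 1-4 band.
Grid: Level 1-4 × Category III = 12-19 months.

12-19 months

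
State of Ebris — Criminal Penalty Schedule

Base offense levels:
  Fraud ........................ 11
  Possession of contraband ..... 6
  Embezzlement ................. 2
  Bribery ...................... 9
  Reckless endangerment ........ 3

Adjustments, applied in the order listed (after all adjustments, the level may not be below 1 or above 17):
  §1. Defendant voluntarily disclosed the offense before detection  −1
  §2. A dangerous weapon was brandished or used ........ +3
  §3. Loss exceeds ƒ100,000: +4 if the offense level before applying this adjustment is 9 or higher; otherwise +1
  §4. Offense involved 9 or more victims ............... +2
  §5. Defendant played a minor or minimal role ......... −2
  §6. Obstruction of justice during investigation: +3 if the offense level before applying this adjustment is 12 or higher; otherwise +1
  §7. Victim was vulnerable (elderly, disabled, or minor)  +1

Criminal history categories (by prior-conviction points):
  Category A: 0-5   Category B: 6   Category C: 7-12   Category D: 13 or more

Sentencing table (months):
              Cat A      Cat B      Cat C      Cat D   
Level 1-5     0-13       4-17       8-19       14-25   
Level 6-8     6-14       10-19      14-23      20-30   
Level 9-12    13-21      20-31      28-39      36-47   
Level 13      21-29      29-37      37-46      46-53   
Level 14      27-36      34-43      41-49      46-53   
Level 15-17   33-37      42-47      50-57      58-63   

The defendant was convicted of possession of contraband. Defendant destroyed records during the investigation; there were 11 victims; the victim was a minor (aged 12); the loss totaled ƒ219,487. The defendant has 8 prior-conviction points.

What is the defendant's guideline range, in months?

28-39 months

Base offense level for possession of contraband: 6.
§1 does not apply.
§2 does not apply.
§3 applies (level before this adjustment is 6 < 9, so +1): 6 + 1 = 7.
§4 applies: 7 + 2 = 9.
§6 applies (level before this adjustment is 9 < 12, so +1): 9 + 1 = 10.
§7 applies: 10 + 1 = 11.
Final offense level: 11.
Criminal history: 8 prior points → Category C (7-12).
Level 11 falls in the 9-12 band.
Grid: Level 9-12 × Category C = 28-39 months.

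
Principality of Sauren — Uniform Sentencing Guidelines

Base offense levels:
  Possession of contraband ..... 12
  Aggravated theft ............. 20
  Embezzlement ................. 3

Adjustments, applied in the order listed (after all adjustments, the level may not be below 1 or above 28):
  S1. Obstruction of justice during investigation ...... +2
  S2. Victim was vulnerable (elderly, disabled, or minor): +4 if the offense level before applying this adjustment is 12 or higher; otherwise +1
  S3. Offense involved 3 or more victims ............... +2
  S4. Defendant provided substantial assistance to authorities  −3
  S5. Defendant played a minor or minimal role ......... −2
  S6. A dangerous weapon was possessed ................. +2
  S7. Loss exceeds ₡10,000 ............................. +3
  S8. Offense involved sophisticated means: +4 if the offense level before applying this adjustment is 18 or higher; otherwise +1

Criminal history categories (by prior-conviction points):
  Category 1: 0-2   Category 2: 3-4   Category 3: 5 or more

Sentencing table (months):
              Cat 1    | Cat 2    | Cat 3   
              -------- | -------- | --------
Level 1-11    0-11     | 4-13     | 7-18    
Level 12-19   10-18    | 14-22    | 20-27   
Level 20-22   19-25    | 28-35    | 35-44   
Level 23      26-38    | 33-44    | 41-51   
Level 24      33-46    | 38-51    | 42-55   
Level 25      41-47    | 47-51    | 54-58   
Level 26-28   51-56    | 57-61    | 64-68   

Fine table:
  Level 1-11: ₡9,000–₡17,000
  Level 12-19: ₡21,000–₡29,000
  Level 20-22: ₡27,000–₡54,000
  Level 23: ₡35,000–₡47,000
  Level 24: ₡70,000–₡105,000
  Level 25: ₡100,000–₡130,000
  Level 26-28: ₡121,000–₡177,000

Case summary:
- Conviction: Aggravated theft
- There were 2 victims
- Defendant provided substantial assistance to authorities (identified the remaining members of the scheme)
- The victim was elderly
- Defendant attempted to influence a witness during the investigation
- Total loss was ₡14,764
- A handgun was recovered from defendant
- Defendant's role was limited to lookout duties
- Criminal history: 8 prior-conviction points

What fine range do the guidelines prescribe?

Base offense level for aggravated theft: 20.
S1 applies: 20 + 2 = 22.
S2 applies (level before this adjustment is 22 ≥ 12, so +4): 22 + 4 = 26.
S4 applies: 26 − 3 = 23.
S5 applies: 23 − 2 = 21.
S6 applies: 21 + 2 = 23.
S7 applies: 23 + 3 = 26.
S8 does not apply.
Final offense level: 26.
Level 26 falls in the 26-28 band.
Fine table: Level 26-28 → ₡121,000–₡177,000.

₡121,000–₡177,000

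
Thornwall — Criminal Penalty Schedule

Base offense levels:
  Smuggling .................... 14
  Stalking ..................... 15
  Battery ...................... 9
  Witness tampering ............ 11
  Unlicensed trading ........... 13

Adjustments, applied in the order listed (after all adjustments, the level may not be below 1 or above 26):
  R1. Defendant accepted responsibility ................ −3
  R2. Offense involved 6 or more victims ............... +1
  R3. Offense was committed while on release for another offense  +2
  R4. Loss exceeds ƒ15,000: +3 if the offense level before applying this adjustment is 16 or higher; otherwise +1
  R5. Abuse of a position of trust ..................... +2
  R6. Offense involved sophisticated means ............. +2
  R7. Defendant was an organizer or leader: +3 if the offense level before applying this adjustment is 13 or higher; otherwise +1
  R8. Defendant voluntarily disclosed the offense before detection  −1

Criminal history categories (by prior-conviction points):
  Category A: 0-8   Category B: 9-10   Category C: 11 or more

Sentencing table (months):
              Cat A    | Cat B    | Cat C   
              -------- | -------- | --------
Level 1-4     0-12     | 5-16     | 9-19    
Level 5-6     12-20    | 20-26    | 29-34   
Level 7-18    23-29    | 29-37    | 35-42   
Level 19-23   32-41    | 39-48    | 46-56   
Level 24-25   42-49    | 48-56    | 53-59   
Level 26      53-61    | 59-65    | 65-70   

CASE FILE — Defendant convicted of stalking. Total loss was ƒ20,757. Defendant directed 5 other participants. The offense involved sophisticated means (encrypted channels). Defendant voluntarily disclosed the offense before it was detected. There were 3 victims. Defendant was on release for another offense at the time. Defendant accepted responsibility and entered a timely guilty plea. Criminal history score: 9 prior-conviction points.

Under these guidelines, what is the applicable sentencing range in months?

Base offense level for stalking: 15.
R1 applies: 15 − 3 = 12.
R2 does not apply.
R3 applies: 12 + 2 = 14.
R4 applies (level before this adjustment is 14 < 16, so +1): 14 + 1 = 15.
R6 applies: 15 + 2 = 17.
R7 applies (level before this adjustment is 17 ≥ 13, so +3): 17 + 3 = 20.
R8 applies: 20 − 1 = 19.
Final offense level: 19.
Criminal history: 9 prior points → Category B (9-10).
Level 19 falls in the 19-23 band.
Grid: Level 19-23 × Category B = 39-48 months.

39-48 months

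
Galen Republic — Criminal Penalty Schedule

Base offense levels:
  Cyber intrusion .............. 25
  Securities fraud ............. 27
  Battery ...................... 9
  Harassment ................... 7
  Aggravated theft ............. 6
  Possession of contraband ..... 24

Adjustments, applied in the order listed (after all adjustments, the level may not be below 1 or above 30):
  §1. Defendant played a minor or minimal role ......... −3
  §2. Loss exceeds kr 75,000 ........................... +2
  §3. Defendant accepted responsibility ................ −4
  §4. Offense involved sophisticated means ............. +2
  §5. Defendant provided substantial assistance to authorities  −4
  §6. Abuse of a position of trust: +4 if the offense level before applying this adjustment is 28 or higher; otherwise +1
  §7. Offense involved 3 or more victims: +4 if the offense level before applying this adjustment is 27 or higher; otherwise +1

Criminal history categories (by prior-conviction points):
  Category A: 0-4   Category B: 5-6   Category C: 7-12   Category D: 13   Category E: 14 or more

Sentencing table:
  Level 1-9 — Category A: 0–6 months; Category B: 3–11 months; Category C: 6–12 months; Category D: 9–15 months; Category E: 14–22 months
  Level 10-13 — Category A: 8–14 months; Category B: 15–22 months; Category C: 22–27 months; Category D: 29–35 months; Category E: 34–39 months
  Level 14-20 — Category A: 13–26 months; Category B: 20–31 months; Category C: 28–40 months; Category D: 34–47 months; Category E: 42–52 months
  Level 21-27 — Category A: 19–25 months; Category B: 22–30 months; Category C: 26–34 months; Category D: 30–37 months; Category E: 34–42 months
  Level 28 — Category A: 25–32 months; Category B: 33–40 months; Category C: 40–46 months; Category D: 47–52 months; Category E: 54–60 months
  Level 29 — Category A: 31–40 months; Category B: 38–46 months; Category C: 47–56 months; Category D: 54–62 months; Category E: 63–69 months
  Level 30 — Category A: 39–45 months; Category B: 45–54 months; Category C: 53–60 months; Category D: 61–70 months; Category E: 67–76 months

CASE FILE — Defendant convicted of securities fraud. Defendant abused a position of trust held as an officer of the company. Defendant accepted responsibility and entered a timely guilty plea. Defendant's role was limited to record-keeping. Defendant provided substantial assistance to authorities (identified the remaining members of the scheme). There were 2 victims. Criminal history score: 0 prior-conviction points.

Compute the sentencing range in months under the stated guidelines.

13-26 months

Base offense level for securities fraud: 27.
§1 applies: 27 − 3 = 24.
§3 applies: 24 − 4 = 20.
§4 does not apply.
§5 applies: 20 − 4 = 16.
§6 applies (level before this adjustment is 16 < 28, so +1): 16 + 1 = 17.
Final offense level: 17.
Criminal history: 0 prior points → Category A (0-4).
Level 17 falls in the 14-20 band.
Grid: Level 14-20 × Category A = 13-26 months.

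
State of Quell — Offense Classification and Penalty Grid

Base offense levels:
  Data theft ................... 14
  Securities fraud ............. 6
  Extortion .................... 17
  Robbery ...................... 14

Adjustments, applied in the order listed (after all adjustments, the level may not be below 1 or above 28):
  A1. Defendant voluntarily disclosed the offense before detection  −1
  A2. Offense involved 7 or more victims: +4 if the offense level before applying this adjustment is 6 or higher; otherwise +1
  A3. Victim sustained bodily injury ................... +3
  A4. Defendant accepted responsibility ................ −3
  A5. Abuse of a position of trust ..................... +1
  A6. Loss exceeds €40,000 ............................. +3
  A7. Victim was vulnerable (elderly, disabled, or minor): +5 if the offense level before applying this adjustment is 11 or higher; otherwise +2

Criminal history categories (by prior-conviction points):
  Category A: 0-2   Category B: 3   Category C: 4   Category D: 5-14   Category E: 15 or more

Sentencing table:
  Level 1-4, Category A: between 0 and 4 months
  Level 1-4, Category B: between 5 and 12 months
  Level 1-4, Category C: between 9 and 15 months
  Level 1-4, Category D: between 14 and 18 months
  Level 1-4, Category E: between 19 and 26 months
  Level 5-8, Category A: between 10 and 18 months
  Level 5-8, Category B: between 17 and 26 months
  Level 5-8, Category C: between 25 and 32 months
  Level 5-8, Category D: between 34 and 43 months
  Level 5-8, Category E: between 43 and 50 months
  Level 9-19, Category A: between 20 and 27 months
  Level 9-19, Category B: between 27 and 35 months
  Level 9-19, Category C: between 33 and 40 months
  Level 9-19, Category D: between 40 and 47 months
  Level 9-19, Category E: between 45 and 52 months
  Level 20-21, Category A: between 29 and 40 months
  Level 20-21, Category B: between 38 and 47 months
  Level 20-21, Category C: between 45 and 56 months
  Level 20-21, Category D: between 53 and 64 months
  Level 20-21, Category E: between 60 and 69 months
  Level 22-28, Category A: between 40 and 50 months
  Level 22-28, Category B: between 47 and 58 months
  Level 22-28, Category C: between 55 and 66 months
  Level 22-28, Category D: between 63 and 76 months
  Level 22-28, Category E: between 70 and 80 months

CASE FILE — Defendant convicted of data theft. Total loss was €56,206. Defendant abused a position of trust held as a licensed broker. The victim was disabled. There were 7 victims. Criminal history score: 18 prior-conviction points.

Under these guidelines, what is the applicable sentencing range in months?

70-80 months

Base offense level for data theft: 14.
A1 does not apply.
A2 applies (level before this adjustment is 14 ≥ 6, so +4): 14 + 4 = 18.
A3 does not apply.
A4 does not apply.
A5 applies: 18 + 1 = 19.
A6 applies: 19 + 3 = 22.
A7 applies (level before this adjustment is 22 ≥ 11, so +5): 22 + 5 = 27.
Final offense level: 27.
Criminal history: 18 prior points → Category E (15+).
Level 27 falls in the 22-28 band.
Grid: Level 22-28 × Category E = 70-80 months.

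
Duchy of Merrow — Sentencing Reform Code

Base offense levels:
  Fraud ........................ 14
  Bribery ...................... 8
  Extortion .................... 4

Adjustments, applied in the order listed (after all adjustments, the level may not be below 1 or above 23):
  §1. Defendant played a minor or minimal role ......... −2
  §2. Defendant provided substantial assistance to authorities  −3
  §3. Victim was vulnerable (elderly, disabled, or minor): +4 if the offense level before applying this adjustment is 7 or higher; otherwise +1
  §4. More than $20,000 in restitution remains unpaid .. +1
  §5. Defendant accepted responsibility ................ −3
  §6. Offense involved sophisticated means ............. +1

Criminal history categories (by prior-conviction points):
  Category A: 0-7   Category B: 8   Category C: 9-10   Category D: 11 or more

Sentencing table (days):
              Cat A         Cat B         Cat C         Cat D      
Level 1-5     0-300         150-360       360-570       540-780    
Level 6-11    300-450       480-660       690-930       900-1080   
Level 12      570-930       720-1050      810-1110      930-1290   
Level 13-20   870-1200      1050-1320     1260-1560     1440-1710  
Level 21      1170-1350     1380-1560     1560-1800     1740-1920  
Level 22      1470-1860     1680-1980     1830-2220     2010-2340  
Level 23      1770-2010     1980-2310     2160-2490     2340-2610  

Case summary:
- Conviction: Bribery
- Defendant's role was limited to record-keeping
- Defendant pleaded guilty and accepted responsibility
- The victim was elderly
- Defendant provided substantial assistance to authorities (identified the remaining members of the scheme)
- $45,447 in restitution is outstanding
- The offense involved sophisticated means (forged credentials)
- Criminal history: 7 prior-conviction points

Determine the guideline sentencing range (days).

Base offense level for bribery: 8.
§1 applies: 8 − 2 = 6.
§2 applies: 6 − 3 = 3.
§3 applies (level before this adjustment is 3 < 7, so +1): 3 + 1 = 4.
§4 applies: 4 + 1 = 5.
§5 applies: 5 − 3 = 2.
§6 applies: 2 + 1 = 3.
Final offense level: 3.
Criminal history: 7 prior points → Category A (0-7).
Level 3 falls in the 1-5 band.
Grid: Level 1-5 × Category A = 0-300 days.

0-300 days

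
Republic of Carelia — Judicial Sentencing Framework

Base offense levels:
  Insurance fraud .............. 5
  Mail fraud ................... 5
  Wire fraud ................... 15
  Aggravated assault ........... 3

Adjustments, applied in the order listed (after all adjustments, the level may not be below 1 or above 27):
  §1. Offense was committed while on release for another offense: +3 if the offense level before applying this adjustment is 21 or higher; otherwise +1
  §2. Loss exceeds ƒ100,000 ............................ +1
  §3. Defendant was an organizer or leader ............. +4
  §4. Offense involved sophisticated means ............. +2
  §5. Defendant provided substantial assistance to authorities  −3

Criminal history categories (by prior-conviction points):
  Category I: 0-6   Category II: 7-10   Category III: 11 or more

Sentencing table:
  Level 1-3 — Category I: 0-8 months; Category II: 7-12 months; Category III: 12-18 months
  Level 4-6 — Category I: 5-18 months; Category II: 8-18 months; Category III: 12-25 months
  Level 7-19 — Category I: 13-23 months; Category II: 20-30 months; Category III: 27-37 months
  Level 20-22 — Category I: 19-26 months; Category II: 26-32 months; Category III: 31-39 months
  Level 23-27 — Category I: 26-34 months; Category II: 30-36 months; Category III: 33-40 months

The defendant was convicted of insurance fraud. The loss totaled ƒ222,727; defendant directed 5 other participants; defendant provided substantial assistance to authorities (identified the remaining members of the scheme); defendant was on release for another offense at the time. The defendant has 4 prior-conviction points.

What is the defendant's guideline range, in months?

Base offense level for insurance fraud: 5.
§1 applies (level before this adjustment is 5 < 21, so +1): 5 + 1 = 6.
§2 applies: 6 + 1 = 7.
§3 applies: 7 + 4 = 11.
§5 applies: 11 − 3 = 8.
Final offense level: 8.
Criminal history: 4 prior points → Category I (0-6).
Level 8 falls in the 7-19 band.
Grid: Level 7-19 × Category I = 13-23 months.

13-23 months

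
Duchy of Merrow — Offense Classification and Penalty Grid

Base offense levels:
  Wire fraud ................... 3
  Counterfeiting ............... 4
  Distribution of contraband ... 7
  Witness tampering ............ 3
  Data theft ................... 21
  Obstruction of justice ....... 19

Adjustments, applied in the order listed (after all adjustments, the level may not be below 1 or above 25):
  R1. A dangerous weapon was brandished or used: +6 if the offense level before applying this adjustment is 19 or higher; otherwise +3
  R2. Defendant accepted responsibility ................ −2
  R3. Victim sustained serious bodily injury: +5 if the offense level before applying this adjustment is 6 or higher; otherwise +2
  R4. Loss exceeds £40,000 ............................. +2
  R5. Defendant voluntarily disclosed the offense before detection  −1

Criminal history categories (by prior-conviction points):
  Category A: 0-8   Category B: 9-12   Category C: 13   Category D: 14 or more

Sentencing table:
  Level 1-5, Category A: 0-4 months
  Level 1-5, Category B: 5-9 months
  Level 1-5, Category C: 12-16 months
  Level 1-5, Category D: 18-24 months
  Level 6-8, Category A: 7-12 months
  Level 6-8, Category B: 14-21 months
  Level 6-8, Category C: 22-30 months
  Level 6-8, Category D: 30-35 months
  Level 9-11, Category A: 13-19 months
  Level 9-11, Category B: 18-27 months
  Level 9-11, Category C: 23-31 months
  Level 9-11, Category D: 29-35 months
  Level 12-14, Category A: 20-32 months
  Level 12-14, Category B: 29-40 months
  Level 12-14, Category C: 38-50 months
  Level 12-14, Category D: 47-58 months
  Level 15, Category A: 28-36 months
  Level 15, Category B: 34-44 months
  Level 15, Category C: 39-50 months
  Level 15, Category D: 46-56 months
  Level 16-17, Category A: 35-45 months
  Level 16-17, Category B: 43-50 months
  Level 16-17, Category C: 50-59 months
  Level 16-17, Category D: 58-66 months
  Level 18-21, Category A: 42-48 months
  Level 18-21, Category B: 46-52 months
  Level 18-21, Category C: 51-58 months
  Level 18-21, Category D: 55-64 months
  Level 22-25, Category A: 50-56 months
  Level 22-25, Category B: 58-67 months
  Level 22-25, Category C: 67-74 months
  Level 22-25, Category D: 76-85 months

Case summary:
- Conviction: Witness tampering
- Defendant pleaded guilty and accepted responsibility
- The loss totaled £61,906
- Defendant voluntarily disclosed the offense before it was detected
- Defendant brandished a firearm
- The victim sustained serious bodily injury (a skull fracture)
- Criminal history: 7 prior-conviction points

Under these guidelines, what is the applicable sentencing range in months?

Base offense level for witness tampering: 3.
R1 applies (level before this adjustment is 3 < 19, so +3): 3 + 3 = 6.
R2 applies: 6 − 2 = 4.
R3 applies (level before this adjustment is 4 < 6, so +2): 4 + 2 = 6.
R4 applies: 6 + 2 = 8.
R5 applies: 8 − 1 = 7.
Final offense level: 7.
Criminal history: 7 prior points → Category A (0-8).
Level 7 falls in the 6-8 band.
Grid: Level 6-8 × Category A = 7-12 months.

7-12 months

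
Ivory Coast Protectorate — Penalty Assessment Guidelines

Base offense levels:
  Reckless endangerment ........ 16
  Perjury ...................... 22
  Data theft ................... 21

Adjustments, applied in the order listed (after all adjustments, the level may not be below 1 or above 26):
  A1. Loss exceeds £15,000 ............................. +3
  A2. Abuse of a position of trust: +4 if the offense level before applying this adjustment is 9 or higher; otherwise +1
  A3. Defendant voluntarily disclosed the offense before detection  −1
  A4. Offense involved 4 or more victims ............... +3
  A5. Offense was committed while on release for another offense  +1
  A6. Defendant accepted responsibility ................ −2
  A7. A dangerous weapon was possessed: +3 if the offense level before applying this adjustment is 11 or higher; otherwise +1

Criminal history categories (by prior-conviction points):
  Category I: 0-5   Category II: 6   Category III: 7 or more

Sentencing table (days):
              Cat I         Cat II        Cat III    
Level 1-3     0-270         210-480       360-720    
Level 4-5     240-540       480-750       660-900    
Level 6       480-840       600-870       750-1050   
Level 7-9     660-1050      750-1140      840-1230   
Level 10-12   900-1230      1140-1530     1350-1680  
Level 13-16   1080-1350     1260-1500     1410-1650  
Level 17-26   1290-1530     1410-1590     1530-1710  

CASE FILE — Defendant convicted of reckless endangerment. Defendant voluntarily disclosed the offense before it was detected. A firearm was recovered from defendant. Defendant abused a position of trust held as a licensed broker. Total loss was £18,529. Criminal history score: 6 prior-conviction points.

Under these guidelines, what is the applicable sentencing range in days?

Base offense level for reckless endangerment: 16.
A1 applies: 16 + 3 = 19.
A2 applies (level before this adjustment is 19 ≥ 9, so +4): 19 + 4 = 23.
A3 applies: 23 − 1 = 22.
A5 does not apply.
A7 applies (level before this adjustment is 22 ≥ 11, so +3): 22 + 3 = 25.
Final offense level: 25.
Criminal history: 6 prior points → Category II (6).
Level 25 falls in the 17-26 band.
Grid: Level 17-26 × Category II = 1410-1590 days.

1410-1590 days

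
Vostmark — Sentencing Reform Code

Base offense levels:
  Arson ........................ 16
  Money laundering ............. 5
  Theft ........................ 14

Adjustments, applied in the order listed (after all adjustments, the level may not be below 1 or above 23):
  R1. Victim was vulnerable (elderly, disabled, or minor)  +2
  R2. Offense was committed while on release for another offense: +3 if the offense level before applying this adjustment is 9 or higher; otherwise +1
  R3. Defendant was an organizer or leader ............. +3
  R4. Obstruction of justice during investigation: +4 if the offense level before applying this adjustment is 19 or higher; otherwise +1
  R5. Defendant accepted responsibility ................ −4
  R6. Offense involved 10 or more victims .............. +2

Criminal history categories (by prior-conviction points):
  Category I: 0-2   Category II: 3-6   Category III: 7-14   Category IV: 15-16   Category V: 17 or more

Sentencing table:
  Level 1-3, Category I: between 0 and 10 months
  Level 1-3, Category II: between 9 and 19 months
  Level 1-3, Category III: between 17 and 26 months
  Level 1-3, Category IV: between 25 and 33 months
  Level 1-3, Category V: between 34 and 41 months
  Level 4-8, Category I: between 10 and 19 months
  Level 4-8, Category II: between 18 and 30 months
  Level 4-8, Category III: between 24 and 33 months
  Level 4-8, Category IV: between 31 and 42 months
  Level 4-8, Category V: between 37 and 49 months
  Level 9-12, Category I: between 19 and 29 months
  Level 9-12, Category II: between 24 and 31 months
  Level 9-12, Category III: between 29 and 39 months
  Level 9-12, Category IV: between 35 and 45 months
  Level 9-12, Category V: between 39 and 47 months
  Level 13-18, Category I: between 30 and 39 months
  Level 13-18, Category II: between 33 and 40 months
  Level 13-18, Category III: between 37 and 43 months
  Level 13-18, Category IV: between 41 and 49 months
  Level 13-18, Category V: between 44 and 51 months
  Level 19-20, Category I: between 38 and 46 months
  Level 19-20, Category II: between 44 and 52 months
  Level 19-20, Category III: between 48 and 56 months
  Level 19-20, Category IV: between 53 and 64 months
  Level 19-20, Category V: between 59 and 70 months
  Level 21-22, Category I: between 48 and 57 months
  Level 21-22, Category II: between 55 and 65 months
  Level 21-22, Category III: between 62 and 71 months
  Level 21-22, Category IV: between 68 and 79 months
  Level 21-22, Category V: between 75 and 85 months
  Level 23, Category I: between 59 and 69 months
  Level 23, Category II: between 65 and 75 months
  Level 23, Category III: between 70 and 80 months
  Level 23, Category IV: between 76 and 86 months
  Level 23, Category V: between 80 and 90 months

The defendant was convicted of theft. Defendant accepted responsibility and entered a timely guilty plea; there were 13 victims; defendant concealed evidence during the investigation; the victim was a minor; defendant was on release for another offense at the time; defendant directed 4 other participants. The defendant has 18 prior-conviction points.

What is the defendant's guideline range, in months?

80-90 months

Base offense level for theft: 14.
R1 applies: 14 + 2 = 16.
R2 applies (level before this adjustment is 16 ≥ 9, so +3): 16 + 3 = 19.
R3 applies: 19 + 3 = 22.
R4 applies (level before this adjustment is 22 ≥ 19, so +4): 22 + 4 = 26.
R5 applies: 26 − 4 = 22.
R6 applies: 22 + 2 = 24.
Level 24 exceeds the maximum of 23; capped at 23.
Final offense level: 23.
Criminal history: 18 prior points → Category V (17+).
Level 23 falls in the 23 band.
Grid: Level 23 × Category V = 80-90 months.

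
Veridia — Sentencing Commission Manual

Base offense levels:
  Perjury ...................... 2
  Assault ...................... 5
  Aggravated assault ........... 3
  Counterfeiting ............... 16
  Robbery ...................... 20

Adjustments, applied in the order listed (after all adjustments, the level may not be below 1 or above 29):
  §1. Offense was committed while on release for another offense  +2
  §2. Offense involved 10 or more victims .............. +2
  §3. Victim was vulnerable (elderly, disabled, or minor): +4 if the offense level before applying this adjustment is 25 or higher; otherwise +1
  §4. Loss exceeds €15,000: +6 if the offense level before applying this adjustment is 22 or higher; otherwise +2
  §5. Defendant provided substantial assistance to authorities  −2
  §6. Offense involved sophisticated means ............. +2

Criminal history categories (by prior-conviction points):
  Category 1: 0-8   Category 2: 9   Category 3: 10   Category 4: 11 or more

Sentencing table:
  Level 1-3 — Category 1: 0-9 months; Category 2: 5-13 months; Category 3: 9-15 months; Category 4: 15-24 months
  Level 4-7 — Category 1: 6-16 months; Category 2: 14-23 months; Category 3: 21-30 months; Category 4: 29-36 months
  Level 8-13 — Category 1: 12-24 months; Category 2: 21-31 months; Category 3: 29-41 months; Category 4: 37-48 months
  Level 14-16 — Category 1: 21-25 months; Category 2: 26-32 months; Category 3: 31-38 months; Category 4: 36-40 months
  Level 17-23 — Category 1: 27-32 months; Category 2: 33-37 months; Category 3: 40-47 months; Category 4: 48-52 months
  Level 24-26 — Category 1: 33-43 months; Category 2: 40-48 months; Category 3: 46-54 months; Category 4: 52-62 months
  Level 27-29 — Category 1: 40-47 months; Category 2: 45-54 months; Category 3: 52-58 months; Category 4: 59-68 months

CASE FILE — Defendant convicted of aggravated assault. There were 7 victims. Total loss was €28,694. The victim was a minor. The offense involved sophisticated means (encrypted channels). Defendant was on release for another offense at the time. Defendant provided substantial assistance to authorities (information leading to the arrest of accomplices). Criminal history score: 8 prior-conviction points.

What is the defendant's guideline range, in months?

Base offense level for aggravated assault: 3.
§1 applies: 3 + 2 = 5.
§3 applies (level before this adjustment is 5 < 25, so +1): 5 + 1 = 6.
§4 applies (level before this adjustment is 6 < 22, so +2): 6 + 2 = 8.
§5 applies: 8 − 2 = 6.
§6 applies: 6 + 2 = 8.
Final offense level: 8.
Criminal history: 8 prior points → Category 1 (0-8).
Level 8 falls in the 8-13 band.
Grid: Level 8-13 × Category 1 = 12-24 months.

12-24 months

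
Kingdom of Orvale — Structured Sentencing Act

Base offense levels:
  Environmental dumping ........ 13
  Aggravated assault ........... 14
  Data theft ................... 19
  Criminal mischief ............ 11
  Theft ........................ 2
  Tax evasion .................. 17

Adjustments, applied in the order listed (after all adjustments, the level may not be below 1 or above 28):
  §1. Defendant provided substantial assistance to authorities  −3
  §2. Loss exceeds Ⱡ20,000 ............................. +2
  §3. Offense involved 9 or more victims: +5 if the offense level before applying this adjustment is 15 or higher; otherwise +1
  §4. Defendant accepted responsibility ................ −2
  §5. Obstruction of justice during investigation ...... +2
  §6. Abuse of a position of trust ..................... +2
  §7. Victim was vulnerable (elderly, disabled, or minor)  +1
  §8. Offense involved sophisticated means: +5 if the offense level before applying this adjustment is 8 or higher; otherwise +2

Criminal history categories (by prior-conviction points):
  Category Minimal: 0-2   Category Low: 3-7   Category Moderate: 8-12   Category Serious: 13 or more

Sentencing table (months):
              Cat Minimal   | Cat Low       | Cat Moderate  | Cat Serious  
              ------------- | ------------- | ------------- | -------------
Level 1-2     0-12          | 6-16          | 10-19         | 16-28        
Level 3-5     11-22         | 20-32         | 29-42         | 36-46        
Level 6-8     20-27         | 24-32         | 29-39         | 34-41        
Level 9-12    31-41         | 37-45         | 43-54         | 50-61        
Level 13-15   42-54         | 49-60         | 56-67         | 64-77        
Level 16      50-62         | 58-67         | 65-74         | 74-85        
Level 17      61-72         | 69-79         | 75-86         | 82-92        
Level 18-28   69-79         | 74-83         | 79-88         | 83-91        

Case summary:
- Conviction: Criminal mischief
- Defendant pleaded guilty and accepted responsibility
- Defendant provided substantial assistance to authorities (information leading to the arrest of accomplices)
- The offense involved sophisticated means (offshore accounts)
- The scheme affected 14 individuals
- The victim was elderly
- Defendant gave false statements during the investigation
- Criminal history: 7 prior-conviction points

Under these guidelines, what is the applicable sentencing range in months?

49-60 months

Base offense level for criminal mischief: 11.
§1 applies: 11 − 3 = 8.
§2 does not apply.
§3 applies (level before this adjustment is 8 < 15, so +1): 8 + 1 = 9.
§4 applies: 9 − 2 = 7.
§5 applies: 7 + 2 = 9.
§7 applies: 9 + 1 = 10.
§8 applies (level before this adjustment is 10 ≥ 8, so +5): 10 + 5 = 15.
Final offense level: 15.
Criminal history: 7 prior points → Category Low (3-7).
Level 15 falls in the 13-15 band.
Grid: Level 13-15 × Category Low = 49-60 months.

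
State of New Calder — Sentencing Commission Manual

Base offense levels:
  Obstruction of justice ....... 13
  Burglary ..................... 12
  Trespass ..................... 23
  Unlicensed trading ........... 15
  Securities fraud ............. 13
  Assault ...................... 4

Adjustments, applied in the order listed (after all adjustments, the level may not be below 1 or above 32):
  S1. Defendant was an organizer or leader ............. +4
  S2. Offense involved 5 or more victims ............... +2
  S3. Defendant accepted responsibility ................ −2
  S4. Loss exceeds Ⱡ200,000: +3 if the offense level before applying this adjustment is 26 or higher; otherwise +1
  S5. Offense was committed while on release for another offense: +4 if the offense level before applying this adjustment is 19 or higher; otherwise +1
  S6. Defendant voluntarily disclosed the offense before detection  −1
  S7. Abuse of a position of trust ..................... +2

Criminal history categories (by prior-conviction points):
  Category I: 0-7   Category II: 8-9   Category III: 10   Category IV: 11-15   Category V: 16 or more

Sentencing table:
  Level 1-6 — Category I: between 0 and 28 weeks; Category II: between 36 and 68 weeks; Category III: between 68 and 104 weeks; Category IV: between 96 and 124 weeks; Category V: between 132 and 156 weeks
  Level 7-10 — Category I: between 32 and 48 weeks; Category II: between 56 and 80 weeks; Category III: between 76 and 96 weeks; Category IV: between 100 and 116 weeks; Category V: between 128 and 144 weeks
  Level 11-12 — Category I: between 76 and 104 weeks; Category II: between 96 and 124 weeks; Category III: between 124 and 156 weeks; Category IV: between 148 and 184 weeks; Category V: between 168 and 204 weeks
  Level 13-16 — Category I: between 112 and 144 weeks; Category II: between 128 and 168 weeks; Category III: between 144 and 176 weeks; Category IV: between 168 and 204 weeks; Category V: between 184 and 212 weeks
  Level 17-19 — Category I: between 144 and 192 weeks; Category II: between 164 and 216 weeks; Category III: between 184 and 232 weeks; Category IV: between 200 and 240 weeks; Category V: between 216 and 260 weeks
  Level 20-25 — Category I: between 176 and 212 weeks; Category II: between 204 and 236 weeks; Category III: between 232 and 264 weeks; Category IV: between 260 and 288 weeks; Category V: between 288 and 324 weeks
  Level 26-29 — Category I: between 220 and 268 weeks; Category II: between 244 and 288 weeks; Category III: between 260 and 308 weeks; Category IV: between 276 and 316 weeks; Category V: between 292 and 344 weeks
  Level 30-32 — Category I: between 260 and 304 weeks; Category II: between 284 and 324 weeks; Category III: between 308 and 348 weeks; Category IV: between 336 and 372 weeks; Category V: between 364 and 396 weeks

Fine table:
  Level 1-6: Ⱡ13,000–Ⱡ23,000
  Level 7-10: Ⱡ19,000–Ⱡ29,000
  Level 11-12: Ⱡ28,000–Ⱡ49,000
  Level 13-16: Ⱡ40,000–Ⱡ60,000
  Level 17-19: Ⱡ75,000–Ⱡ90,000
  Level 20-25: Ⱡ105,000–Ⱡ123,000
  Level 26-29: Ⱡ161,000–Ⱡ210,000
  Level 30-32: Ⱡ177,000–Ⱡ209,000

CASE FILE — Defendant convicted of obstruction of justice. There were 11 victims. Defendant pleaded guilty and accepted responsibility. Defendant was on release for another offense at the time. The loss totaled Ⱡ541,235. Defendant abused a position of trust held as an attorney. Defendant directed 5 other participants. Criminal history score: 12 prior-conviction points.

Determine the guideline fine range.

Ⱡ105,000–Ⱡ123,000

Base offense level for obstruction of justice: 13.
S1 applies: 13 + 4 = 17.
S2 applies: 17 + 2 = 19.
S3 applies: 19 − 2 = 17.
S4 applies (level before this adjustment is 17 < 26, so +1): 17 + 1 = 18.
S5 applies (level before this adjustment is 18 < 19, so +1): 18 + 1 = 19.
S7 applies: 19 + 2 = 21.
Final offense level: 21.
Level 21 falls in the 20-25 band.
Fine table: Level 20-25 → Ⱡ105,000–Ⱡ123,000.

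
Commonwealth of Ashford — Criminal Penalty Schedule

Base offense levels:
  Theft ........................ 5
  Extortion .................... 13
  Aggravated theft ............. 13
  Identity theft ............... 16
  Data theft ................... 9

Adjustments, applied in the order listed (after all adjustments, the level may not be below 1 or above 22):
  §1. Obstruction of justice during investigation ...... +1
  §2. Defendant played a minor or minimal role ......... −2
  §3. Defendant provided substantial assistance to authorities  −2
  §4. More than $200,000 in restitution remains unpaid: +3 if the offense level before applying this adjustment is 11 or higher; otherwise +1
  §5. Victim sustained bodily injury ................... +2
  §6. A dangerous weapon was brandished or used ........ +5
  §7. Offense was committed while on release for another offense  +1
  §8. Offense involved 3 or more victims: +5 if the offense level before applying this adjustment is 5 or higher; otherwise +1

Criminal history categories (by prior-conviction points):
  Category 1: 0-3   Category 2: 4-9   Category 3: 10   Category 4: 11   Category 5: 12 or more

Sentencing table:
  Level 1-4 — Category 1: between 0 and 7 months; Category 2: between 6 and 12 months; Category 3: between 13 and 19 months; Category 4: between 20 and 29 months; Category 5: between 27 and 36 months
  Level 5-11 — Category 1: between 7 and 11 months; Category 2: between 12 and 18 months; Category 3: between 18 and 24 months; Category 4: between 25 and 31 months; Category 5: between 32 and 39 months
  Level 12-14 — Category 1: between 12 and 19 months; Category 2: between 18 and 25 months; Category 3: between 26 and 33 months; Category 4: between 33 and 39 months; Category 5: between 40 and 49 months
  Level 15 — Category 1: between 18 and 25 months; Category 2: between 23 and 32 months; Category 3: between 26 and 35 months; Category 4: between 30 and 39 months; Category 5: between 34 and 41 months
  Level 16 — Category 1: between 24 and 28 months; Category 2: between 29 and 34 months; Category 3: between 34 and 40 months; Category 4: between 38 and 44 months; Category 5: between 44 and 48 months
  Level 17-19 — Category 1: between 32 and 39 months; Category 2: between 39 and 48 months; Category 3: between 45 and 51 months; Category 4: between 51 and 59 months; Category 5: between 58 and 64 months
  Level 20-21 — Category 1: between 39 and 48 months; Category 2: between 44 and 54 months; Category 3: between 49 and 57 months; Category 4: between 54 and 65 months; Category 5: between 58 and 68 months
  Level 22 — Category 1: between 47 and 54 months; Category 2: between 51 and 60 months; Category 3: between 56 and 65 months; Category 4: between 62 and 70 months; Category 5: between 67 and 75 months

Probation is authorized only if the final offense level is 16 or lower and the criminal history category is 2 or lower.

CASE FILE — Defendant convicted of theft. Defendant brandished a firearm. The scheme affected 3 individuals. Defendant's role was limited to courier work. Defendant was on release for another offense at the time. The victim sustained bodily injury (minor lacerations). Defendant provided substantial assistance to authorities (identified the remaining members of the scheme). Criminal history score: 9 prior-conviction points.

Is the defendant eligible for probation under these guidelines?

Base offense level for theft: 5.
§2 applies: 5 − 2 = 3.
§3 applies: 3 − 2 = 1.
§5 applies: 1 + 2 = 3.
§6 applies: 3 + 5 = 8.
§7 applies: 8 + 1 = 9.
§8 applies (level before this adjustment is 9 ≥ 5, so +5): 9 + 5 = 14.
Final offense level: 14.
Criminal history: 9 prior points → Category 2 (4-9).
Level 14 falls in the 12-14 band.
Grid: Level 12-14 × Category 2 = 18-25 months.
Probation check: level 14 ≤ 16 and category 2 ≤ 2 → eligible.

Yes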